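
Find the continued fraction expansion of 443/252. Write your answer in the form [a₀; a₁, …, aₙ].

443 = 1·252 + 191, so a_0 = 1
252 = 1·191 + 61, so a_1 = 1
191 = 3·61 + 8, so a_2 = 3
61 = 7·8 + 5, so a_3 = 7
8 = 1·5 + 3, so a_4 = 1
5 = 1·3 + 2, so a_5 = 1
3 = 1·2 + 1, so a_6 = 1
2 = 2·1 + 0, so a_7 = 2

[1; 1, 3, 7, 1, 1, 1, 2]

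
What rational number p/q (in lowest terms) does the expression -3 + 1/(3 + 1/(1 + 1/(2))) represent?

-30/11

Build up convergents one term at a time:
a_0 = -3: -3/1
a_1 = 3: -8/3
a_2 = 1: -11/4
a_3 = 2: -30/11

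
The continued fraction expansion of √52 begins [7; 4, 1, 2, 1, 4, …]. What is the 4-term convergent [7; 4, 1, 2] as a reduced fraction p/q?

101/14

Starting at the tail and folding back:
Start with 2.
1 + 1/(2/1) = 1 + 1/2 = 3/2
4 + 1/(3/2) = 4 + 2/3 = 14/3
7 + 1/(14/3) = 7 + 3/14 = 101/14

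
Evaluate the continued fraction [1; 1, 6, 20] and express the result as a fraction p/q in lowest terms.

262/141

Compute successive convergents:
a_0 = 1: 1/1
a_1 = 1: 2/1
a_2 = 6: 13/7
a_3 = 20: 262/141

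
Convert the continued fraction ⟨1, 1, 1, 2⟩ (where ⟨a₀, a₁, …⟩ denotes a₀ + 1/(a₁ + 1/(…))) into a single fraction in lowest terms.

Work from the innermost term outward:
Start with 2.
1 + 1/(2/1) = 1 + 1/2 = 3/2
1 + 1/(3/2) = 1 + 2/3 = 5/3
1 + 1/(5/3) = 1 + 3/5 = 8/5

8/5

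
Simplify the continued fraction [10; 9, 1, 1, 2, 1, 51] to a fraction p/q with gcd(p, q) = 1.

Use the convergent recurrence hₖ = aₖ·hₖ₋₁ + hₖ₋₂ (and likewise for the denominators kₖ):
a_0 = 10: 10/1
a_1 = 9: 91/9
a_2 = 1: 101/10
a_3 = 1: 192/19
a_4 = 2: 485/48
a_5 = 1: 677/67
a_6 = 51: 35012/3465

35012/3465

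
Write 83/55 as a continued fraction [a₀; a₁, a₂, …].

[1; 1, 1, 27]

Repeatedly divide and take the remainder:
83 ÷ 55 → quotient 1, remainder 28
55 ÷ 28 → quotient 1, remainder 27
28 ÷ 27 → quotient 1, remainder 1
27 ÷ 1 → quotient 27, remainder 0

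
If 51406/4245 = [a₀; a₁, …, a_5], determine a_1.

9

51406 = 12·4245 + 466, so a_0 = 12
4245 = 9·466 + 51, so a_1 = 9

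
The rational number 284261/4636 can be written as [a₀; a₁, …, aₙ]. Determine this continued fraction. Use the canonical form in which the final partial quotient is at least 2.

[61; 3, 6, 12, 1, 2, 6]

Repeatedly divide and take the remainder:
284261 = 61·4636 + 1465, so a_0 = 61
4636 = 3·1465 + 241, so a_1 = 3
1465 = 6·241 + 19, so a_2 = 6
241 = 12·19 + 13, so a_3 = 12
19 = 1·13 + 6, so a_4 = 1
13 = 2·6 + 1, so a_5 = 2
6 = 6·1 + 0, so a_6 = 6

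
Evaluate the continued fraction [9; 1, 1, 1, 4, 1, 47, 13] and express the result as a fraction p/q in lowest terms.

Start with 13.
47 + 1/(13/1) = 47 + 1/13 = 612/13
1 + 1/(612/13) = 1 + 13/612 = 625/612
4 + 1/(625/612) = 4 + 612/625 = 3112/625
1 + 1/(3112/625) = 1 + 625/3112 = 3737/3112
1 + 1/(3737/3112) = 1 + 3112/3737 = 6849/3737
1 + 1/(6849/3737) = 1 + 3737/6849 = 10586/6849
9 + 1/(10586/6849) = 9 + 6849/10586 = 102123/10586

102123/10586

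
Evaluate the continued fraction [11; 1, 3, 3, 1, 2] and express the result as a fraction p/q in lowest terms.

553/47

Compute successive convergents:
a_0 = 11: 11/1
a_1 = 1: 12/1
a_2 = 3: 47/4
a_3 = 3: 153/13
a_4 = 1: 200/17
a_5 = 2: 553/47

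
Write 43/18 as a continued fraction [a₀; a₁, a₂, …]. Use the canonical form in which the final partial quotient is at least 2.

43 = 2·18 + 7, so a_0 = 2
18 = 2·7 + 4, so a_1 = 2
7 = 1·4 + 3, so a_2 = 1
4 = 1·3 + 1, so a_3 = 1
3 = 3·1 + 0, so a_4 = 3

[2; 2, 1, 1, 3]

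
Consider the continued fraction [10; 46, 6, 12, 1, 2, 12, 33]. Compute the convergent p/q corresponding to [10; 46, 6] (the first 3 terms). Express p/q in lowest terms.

2776/277

Start with 6.
46 + 1/(6/1) = 46 + 1/6 = 277/6
10 + 1/(277/6) = 10 + 6/277 = 2776/277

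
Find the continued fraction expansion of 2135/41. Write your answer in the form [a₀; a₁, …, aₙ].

[52; 13, 1, 2]

⌊2135/41⌋ = 52, remainder 3
⌊41/3⌋ = 13, remainder 2
⌊3/2⌋ = 1, remainder 1
⌊2/1⌋ = 2, remainder 0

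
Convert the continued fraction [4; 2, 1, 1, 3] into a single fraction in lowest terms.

79/18

Use the convergent recurrence hₖ = aₖ·hₖ₋₁ + hₖ₋₂ (and likewise for the denominators kₖ):
a_0 = 4: 4/1
a_1 = 2: 9/2
a_2 = 1: 13/3
a_3 = 1: 22/5
a_4 = 3: 79/18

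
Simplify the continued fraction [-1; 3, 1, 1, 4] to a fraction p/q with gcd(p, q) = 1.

a_0 = -1: -1/1
a_1 = 3: -2/3
a_2 = 1: -3/4
a_3 = 1: -5/7
a_4 = 4: -23/32

-23/32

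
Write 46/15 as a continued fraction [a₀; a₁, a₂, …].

[3; 15]

⌊46/15⌋ = 3, remainder 1
⌊15/1⌋ = 15, remainder 0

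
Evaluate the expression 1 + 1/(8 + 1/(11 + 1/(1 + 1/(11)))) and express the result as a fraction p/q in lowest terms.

Build up convergents one term at a time:
a_0 = 1: 1/1
a_1 = 8: 9/8
a_2 = 11: 100/89
a_3 = 1: 109/97
a_4 = 11: 1299/1156

1299/1156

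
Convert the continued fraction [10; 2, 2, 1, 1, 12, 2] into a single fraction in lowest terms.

3271/314

Start with 2.
12 + 1/(2/1) = 12 + 1/2 = 25/2
1 + 1/(25/2) = 1 + 2/25 = 27/25
1 + 1/(27/25) = 1 + 25/27 = 52/27
2 + 1/(52/27) = 2 + 27/52 = 131/52
2 + 1/(131/52) = 2 + 52/131 = 314/131
10 + 1/(314/131) = 10 + 131/314 = 3271/314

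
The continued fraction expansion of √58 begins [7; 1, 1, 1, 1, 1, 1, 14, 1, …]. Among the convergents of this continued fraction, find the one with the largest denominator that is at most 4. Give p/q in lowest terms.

List convergents until the denominator exceeds the bound:
a_0 = 7: 7/1  (≤ bound)
a_1 = 1: 8/1  (≤ bound)
a_2 = 1: 15/2  (≤ bound)
a_3 = 1: 23/3  (≤ bound)
a_4 = 1: 38/5  (> 4, stop)

23/3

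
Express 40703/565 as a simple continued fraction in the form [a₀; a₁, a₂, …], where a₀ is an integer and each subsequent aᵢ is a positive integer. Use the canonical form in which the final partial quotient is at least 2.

40703 = 72·565 + 23, so a_0 = 72
565 = 24·23 + 13, so a_1 = 24
23 = 1·13 + 10, so a_2 = 1
13 = 1·10 + 3, so a_3 = 1
10 = 3·3 + 1, so a_4 = 3
3 = 3·1 + 0, so a_5 = 3

[72; 24, 1, 1, 3, 3]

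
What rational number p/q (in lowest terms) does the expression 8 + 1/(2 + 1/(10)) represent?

Work from the innermost term outward:
Start with 10.
2 + 1/(10/1) = 2 + 1/10 = 21/10
8 + 1/(21/10) = 8 + 10/21 = 178/21

178/21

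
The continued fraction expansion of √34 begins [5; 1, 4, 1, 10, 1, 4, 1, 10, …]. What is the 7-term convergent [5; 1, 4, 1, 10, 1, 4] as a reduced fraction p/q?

Start with 4.
1 + 1/(4/1) = 1 + 1/4 = 5/4
10 + 1/(5/4) = 10 + 4/5 = 54/5
1 + 1/(54/5) = 1 + 5/54 = 59/54
4 + 1/(59/54) = 4 + 54/59 = 290/59
1 + 1/(290/59) = 1 + 59/290 = 349/290
5 + 1/(349/290) = 5 + 290/349 = 2035/349

2035/349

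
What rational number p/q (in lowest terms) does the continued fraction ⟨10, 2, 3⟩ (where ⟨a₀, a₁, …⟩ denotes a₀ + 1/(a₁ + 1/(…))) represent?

Compute successive convergents:
a_0 = 10: 10/1
a_1 = 2: 21/2
a_2 = 3: 73/7

73/7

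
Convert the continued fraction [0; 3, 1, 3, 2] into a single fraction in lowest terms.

9/34

a_0 = 0: 0/1
a_1 = 3: 1/3
a_2 = 1: 1/4
a_3 = 3: 4/15
a_4 = 2: 9/34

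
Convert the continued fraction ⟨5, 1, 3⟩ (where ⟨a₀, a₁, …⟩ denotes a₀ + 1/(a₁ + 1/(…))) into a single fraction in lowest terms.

23/4

Start with 3.
1 + 1/(3/1) = 1 + 1/3 = 4/3
5 + 1/(4/3) = 5 + 3/4 = 23/4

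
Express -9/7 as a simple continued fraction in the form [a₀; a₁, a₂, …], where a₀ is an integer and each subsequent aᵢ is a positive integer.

[-2; 1, 2, 2]

Repeatedly divide and take the remainder:
⌊-9/7⌋ = -2, remainder 5
⌊7/5⌋ = 1, remainder 2
⌊5/2⌋ = 2, remainder 1
⌊2/1⌋ = 2, remainder 0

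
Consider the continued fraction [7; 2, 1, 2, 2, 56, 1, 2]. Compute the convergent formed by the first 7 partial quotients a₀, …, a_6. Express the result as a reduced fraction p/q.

a_0 = 7: 7/1
a_1 = 2: 15/2
a_2 = 1: 22/3
a_3 = 2: 59/8
a_4 = 2: 140/19
a_5 = 56: 7899/1072
a_6 = 1: 8039/1091

8039/1091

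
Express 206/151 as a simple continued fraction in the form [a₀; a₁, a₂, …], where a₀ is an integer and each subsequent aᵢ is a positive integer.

206 = 1·151 + 55, so a_0 = 1
151 = 2·55 + 41, so a_1 = 2
55 = 1·41 + 14, so a_2 = 1
41 = 2·14 + 13, so a_3 = 2
14 = 1·13 + 1, so a_4 = 1
13 = 13·1 + 0, so a_5 = 13

[1; 2, 1, 2, 1, 13]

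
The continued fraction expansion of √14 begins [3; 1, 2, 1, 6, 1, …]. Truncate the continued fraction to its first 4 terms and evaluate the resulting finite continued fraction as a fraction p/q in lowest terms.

15/4

a_0 = 3: 3/1
a_1 = 1: 4/1
a_2 = 2: 11/3
a_3 = 1: 15/4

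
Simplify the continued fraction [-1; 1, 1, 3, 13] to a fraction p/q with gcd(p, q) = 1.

Build up convergents one term at a time:
a_0 = -1: -1/1
a_1 = 1: 0/1
a_2 = 1: -1/2
a_3 = 3: -3/7
a_4 = 13: -40/93

-40/93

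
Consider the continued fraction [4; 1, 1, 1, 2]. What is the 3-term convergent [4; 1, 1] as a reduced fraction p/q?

9/2

Build up convergents one term at a time:
a_0 = 4: 4/1
a_1 = 1: 5/1
a_2 = 1: 9/2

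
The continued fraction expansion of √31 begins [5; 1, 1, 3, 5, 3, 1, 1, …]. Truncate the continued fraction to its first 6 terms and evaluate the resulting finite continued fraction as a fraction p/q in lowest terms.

657/118

a_0 = 5: 5/1
a_1 = 1: 6/1
a_2 = 1: 11/2
a_3 = 3: 39/7
a_4 = 5: 206/37
a_5 = 3: 657/118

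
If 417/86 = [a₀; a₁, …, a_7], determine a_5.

Apply division with remainder until the remainder is 0:
417 ÷ 86 → quotient 4, remainder 73
86 ÷ 73 → quotient 1, remainder 13
73 ÷ 13 → quotient 5, remainder 8
13 ÷ 8 → quotient 1, remainder 5
8 ÷ 5 → quotient 1, remainder 3
5 ÷ 3 → quotient 1, remainder 2

1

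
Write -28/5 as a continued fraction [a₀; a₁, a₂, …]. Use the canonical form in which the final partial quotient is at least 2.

Apply division with remainder until the remainder is 0:
-28 = -6·5 + 2, so a_0 = -6
5 = 2·2 + 1, so a_1 = 2
2 = 2·1 + 0, so a_2 = 2

[-6; 2, 2]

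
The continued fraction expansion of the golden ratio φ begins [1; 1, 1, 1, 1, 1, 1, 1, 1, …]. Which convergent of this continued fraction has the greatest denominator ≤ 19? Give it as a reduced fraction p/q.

21/13

a_0 = 1: 1/1  (≤ bound)
a_1 = 1: 2/1  (≤ bound)
a_2 = 1: 3/2  (≤ bound)
a_3 = 1: 5/3  (≤ bound)
a_4 = 1: 8/5  (≤ bound)
a_5 = 1: 13/8  (≤ bound)
a_6 = 1: 21/13  (≤ bound)
a_7 = 1: 34/21  (> 19, stop)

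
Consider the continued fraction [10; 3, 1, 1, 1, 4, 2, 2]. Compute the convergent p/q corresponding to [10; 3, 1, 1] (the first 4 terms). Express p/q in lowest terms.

72/7

Build up convergents one term at a time:
a_0 = 10: 10/1
a_1 = 3: 31/3
a_2 = 1: 41/4
a_3 = 1: 72/7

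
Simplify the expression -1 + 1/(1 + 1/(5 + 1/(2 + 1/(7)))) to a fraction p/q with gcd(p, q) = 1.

-15/97

Use the convergent recurrence hₖ = aₖ·hₖ₋₁ + hₖ₋₂ (and likewise for the denominators kₖ):
a_0 = -1: -1/1
a_1 = 1: 0/1
a_2 = 5: -1/6
a_3 = 2: -2/13
a_4 = 7: -15/97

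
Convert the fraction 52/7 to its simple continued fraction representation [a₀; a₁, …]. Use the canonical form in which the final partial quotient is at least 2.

[7; 2, 3]

⌊52/7⌋ = 7, remainder 3
⌊7/3⌋ = 2, remainder 1
⌊3/1⌋ = 3, remainder 0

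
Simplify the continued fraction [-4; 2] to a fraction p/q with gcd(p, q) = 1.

-7/2

a_0 = -4: -4/1
a_1 = 2: -7/2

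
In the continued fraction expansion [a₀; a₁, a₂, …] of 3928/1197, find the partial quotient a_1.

⌊3928/1197⌋ = 3, remainder 337
⌊1197/337⌋ = 3, remainder 186

3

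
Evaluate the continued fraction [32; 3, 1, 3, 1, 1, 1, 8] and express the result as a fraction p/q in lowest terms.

a_0 = 32: 32/1
a_1 = 3: 97/3
a_2 = 1: 129/4
a_3 = 3: 484/15
a_4 = 1: 613/19
a_5 = 1: 1097/34
a_6 = 1: 1710/53
a_7 = 8: 14777/458

14777/458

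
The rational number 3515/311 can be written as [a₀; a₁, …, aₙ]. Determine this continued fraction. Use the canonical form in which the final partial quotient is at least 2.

[11; 3, 3, 4, 7]

3515 ÷ 311 → quotient 11, remainder 94
311 ÷ 94 → quotient 3, remainder 29
94 ÷ 29 → quotient 3, remainder 7
29 ÷ 7 → quotient 4, remainder 1
7 ÷ 1 → quotient 7, remainder 0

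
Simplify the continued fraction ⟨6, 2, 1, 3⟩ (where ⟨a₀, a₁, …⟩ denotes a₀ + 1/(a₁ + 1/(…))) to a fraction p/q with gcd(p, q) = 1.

Compute successive convergents:
a_0 = 6: 6/1
a_1 = 2: 13/2
a_2 = 1: 19/3
a_3 = 3: 70/11

70/11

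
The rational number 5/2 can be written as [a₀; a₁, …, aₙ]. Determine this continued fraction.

[2; 2]

⌊5/2⌋ = 2, remainder 1
⌊2/1⌋ = 2, remainder 0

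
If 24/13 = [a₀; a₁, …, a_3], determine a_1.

1

⌊24/13⌋ = 1, remainder 11
⌊13/11⌋ = 1, remainder 2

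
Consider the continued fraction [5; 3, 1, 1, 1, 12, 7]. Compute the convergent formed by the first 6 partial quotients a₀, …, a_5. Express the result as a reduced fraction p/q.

a_0 = 5: 5/1
a_1 = 3: 16/3
a_2 = 1: 21/4
a_3 = 1: 37/7
a_4 = 1: 58/11
a_5 = 12: 733/139

733/139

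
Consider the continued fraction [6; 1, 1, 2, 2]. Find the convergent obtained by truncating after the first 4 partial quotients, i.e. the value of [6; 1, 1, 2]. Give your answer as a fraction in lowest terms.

33/5

Work from the innermost term outward:
Start with 2.
1 + 1/(2/1) = 1 + 1/2 = 3/2
1 + 1/(3/2) = 1 + 2/3 = 5/3
6 + 1/(5/3) = 6 + 3/5 = 33/5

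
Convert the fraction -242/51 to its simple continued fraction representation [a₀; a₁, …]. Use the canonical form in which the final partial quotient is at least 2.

Run the Euclidean algorithm, recording each quotient:
-242 = -5·51 + 13, so a_0 = -5
51 = 3·13 + 12, so a_1 = 3
13 = 1·12 + 1, so a_2 = 1
12 = 12·1 + 0, so a_3 = 12

[-5; 3, 1, 12]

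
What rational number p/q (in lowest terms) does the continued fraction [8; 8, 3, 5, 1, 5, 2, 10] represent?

Start with 10.
2 + 1/(10/1) = 2 + 1/10 = 21/10
5 + 1/(21/10) = 5 + 10/21 = 115/21
1 + 1/(115/21) = 1 + 21/115 = 136/115
5 + 1/(136/115) = 5 + 115/136 = 795/136
3 + 1/(795/136) = 3 + 136/795 = 2521/795
8 + 1/(2521/795) = 8 + 795/2521 = 20963/2521
8 + 1/(20963/2521) = 8 + 2521/20963 = 170225/20963

170225/20963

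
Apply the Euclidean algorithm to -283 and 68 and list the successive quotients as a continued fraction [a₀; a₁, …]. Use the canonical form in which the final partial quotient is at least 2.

[-5; 1, 5, 5, 2]

⌊-283/68⌋ = -5, remainder 57
⌊68/57⌋ = 1, remainder 11
⌊57/11⌋ = 5, remainder 2
⌊11/2⌋ = 5, remainder 1
⌊2/1⌋ = 2, remainder 0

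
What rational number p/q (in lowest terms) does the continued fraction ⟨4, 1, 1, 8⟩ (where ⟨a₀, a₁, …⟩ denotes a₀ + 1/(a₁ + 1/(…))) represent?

Start with 8.
1 + 1/(8/1) = 1 + 1/8 = 9/8
1 + 1/(9/8) = 1 + 8/9 = 17/9
4 + 1/(17/9) = 4 + 9/17 = 77/17

77/17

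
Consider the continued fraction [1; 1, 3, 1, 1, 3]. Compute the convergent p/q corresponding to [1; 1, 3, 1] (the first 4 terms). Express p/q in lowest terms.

Build up convergents one term at a time:
a_0 = 1: 1/1
a_1 = 1: 2/1
a_2 = 3: 7/4
a_3 = 1: 9/5

9/5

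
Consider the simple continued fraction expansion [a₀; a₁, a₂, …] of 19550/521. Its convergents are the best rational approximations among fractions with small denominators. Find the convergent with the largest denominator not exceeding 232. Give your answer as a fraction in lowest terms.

788/21

List convergents until the denominator exceeds the bound:
a_0 = 37: 37/1  (≤ bound)
a_1 = 1: 38/1  (≤ bound)
a_2 = 1: 75/2  (≤ bound)
a_3 = 9: 713/19  (≤ bound)
a_4 = 1: 788/21  (≤ bound)
a_5 = 11: 9381/250  (> 232, stop)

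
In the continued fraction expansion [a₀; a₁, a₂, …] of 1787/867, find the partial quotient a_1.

⌊1787/867⌋ = 2, remainder 53
⌊867/53⌋ = 16, remainder 19

16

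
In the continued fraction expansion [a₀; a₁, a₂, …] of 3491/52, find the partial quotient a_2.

2

⌊3491/52⌋ = 67, remainder 7
⌊52/7⌋ = 7, remainder 3
⌊7/3⌋ = 2, remainder 1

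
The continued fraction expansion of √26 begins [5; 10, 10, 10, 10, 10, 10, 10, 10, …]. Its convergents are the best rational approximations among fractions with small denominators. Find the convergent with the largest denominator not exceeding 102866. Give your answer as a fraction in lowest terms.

52525/10301

a_0 = 5: 5/1  (≤ bound)
a_1 = 10: 51/10  (≤ bound)
a_2 = 10: 515/101  (≤ bound)
a_3 = 10: 5201/1020  (≤ bound)
a_4 = 10: 52525/10301  (≤ bound)
a_5 = 10: 530451/104030  (> 102866, stop)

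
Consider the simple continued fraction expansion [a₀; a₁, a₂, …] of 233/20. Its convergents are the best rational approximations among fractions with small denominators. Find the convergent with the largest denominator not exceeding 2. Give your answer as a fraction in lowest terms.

List convergents until the denominator exceeds the bound:
a_0 = 11: 11/1  (≤ bound)
a_1 = 1: 12/1  (≤ bound)
a_2 = 1: 23/2  (≤ bound)
a_3 = 1: 35/3  (> 2, stop)

23/2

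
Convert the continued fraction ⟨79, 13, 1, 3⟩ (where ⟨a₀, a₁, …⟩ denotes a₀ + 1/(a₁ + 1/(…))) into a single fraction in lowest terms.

Starting at the tail and folding back:
Start with 3.
1 + 1/(3/1) = 1 + 1/3 = 4/3
13 + 1/(4/3) = 13 + 3/4 = 55/4
79 + 1/(55/4) = 79 + 4/55 = 4349/55

4349/55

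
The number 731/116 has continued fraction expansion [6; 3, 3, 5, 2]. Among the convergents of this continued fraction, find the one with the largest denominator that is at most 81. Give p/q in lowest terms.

a_0 = 6: 6/1  (≤ bound)
a_1 = 3: 19/3  (≤ bound)
a_2 = 3: 63/10  (≤ bound)
a_3 = 5: 334/53  (≤ bound)
a_4 = 2: 731/116  (> 81, stop)

334/53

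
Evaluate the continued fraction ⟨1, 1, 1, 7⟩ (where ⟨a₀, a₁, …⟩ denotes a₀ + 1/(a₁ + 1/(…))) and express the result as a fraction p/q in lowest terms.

Starting at the tail and folding back:
Start with 7.
1 + 1/(7/1) = 1 + 1/7 = 8/7
1 + 1/(8/7) = 1 + 7/8 = 15/8
1 + 1/(15/8) = 1 + 8/15 = 23/15

23/15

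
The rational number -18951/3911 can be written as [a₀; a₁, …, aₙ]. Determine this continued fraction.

⌊-18951/3911⌋ = -5, remainder 604
⌊3911/604⌋ = 6, remainder 287
⌊604/287⌋ = 2, remainder 30
⌊287/30⌋ = 9, remainder 17
⌊30/17⌋ = 1, remainder 13
⌊17/13⌋ = 1, remainder 4
⌊13/4⌋ = 3, remainder 1
⌊4/1⌋ = 4, remainder 0

[-5; 6, 2, 9, 1, 1, 3, 4]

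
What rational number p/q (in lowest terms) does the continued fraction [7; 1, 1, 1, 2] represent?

61/8

Collapse the nested fraction from the inside out:
Start with 2.
1 + 1/(2/1) = 1 + 1/2 = 3/2
1 + 1/(3/2) = 1 + 2/3 = 5/3
1 + 1/(5/3) = 1 + 3/5 = 8/5
7 + 1/(8/5) = 7 + 5/8 = 61/8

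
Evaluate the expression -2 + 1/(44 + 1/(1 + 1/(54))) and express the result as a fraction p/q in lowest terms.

Start with 54.
1 + 1/(54/1) = 1 + 1/54 = 55/54
44 + 1/(55/54) = 44 + 54/55 = 2474/55
-2 + 1/(2474/55) = -2 + 55/2474 = -4893/2474

-4893/2474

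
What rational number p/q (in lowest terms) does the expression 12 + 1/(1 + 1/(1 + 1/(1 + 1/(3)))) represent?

Start with 3.
1 + 1/(3/1) = 1 + 1/3 = 4/3
1 + 1/(4/3) = 1 + 3/4 = 7/4
1 + 1/(7/4) = 1 + 4/7 = 11/7
12 + 1/(11/7) = 12 + 7/11 = 139/11

139/11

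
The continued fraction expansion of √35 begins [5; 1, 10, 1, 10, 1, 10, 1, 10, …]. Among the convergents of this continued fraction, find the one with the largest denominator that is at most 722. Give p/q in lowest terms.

List convergents until the denominator exceeds the bound:
a_0 = 5: 5/1  (≤ bound)
a_1 = 1: 6/1  (≤ bound)
a_2 = 10: 65/11  (≤ bound)
a_3 = 1: 71/12  (≤ bound)
a_4 = 10: 775/131  (≤ bound)
a_5 = 1: 846/143  (≤ bound)
a_6 = 10: 9235/1561  (> 722, stop)

846/143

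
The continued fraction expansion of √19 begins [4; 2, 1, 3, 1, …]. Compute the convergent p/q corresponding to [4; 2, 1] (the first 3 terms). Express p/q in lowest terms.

Use the convergent recurrence hₖ = aₖ·hₖ₋₁ + hₖ₋₂ (and likewise for the denominators kₖ):
a_0 = 4: 4/1
a_1 = 2: 9/2
a_2 = 1: 13/3

13/3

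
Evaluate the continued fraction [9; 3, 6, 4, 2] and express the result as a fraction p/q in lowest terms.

1649/177

a_0 = 9: 9/1
a_1 = 3: 28/3
a_2 = 6: 177/19
a_3 = 4: 736/79
a_4 = 2: 1649/177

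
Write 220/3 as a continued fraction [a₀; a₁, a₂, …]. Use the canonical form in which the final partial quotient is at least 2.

Repeatedly divide and take the remainder:
⌊220/3⌋ = 73, remainder 1
⌊3/1⌋ = 3, remainder 0

[73; 3]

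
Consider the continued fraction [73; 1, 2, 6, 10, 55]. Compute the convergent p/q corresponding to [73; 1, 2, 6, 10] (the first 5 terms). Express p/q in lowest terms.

14221/193

a_0 = 73: 73/1
a_1 = 1: 74/1
a_2 = 2: 221/3
a_3 = 6: 1400/19
a_4 = 10: 14221/193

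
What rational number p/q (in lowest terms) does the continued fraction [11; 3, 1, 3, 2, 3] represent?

1318/117

a_0 = 11: 11/1
a_1 = 3: 34/3
a_2 = 1: 45/4
a_3 = 3: 169/15
a_4 = 2: 383/34
a_5 = 3: 1318/117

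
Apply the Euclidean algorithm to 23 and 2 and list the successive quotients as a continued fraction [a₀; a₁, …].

[11; 2]

⌊23/2⌋ = 11, remainder 1
⌊2/1⌋ = 2, remainder 0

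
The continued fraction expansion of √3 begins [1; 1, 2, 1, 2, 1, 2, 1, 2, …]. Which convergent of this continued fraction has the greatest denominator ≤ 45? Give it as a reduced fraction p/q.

List convergents until the denominator exceeds the bound:
a_0 = 1: 1/1  (≤ bound)
a_1 = 1: 2/1  (≤ bound)
a_2 = 2: 5/3  (≤ bound)
a_3 = 1: 7/4  (≤ bound)
a_4 = 2: 19/11  (≤ bound)
a_5 = 1: 26/15  (≤ bound)
a_6 = 2: 71/41  (≤ bound)
a_7 = 1: 97/56  (> 45, stop)

71/41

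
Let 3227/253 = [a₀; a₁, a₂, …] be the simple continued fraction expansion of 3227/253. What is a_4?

⌊3227/253⌋ = 12, remainder 191
⌊253/191⌋ = 1, remainder 62
⌊191/62⌋ = 3, remainder 5
⌊62/5⌋ = 12, remainder 2
⌊5/2⌋ = 2, remainder 1

2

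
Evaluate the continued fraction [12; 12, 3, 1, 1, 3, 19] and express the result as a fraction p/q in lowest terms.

a_0 = 12: 12/1
a_1 = 12: 145/12
a_2 = 3: 447/37
a_3 = 1: 592/49
a_4 = 1: 1039/86
a_5 = 3: 3709/307
a_6 = 19: 71510/5919

71510/5919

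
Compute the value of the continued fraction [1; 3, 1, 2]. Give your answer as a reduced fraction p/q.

Start with 2.
1 + 1/(2/1) = 1 + 1/2 = 3/2
3 + 1/(3/2) = 3 + 2/3 = 11/3
1 + 1/(11/3) = 1 + 3/11 = 14/11

14/11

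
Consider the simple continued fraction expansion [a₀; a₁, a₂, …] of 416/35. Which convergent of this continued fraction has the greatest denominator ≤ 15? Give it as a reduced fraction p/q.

107/9

List convergents until the denominator exceeds the bound:
a_0 = 11: 11/1  (≤ bound)
a_1 = 1: 12/1  (≤ bound)
a_2 = 7: 95/8  (≤ bound)
a_3 = 1: 107/9  (≤ bound)
a_4 = 3: 416/35  (> 15, stop)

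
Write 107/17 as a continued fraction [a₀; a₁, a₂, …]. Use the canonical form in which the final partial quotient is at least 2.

[6; 3, 2, 2]

107 ÷ 17 → quotient 6, remainder 5
17 ÷ 5 → quotient 3, remainder 2
5 ÷ 2 → quotient 2, remainder 1
2 ÷ 1 → quotient 2, remainder 0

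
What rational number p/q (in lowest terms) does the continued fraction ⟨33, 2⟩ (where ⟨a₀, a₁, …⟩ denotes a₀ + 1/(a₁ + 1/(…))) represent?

Start with 2.
33 + 1/(2/1) = 33 + 1/2 = 67/2

67/2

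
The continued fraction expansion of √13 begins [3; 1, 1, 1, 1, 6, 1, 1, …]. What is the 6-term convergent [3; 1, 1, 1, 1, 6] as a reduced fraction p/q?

a_0 = 3: 3/1
a_1 = 1: 4/1
a_2 = 1: 7/2
a_3 = 1: 11/3
a_4 = 1: 18/5
a_5 = 6: 119/33

119/33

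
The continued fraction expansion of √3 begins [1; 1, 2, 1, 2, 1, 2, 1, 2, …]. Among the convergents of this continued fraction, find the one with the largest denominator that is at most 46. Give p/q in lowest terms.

71/41

a_0 = 1: 1/1  (≤ bound)
a_1 = 1: 2/1  (≤ bound)
a_2 = 2: 5/3  (≤ bound)
a_3 = 1: 7/4  (≤ bound)
a_4 = 2: 19/11  (≤ bound)
a_5 = 1: 26/15  (≤ bound)
a_6 = 2: 71/41  (≤ bound)
a_7 = 1: 97/56  (> 46, stop)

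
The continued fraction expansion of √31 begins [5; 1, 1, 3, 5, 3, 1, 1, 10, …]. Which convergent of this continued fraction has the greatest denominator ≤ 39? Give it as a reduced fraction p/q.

206/37

a_0 = 5: 5/1  (≤ bound)
a_1 = 1: 6/1  (≤ bound)
a_2 = 1: 11/2  (≤ bound)
a_3 = 3: 39/7  (≤ bound)
a_4 = 5: 206/37  (≤ bound)
a_5 = 3: 657/118  (> 39, stop)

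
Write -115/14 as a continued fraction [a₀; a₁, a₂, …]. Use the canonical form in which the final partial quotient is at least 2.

[-9; 1, 3, 1, 2]

-115 = -9·14 + 11, so a_0 = -9
14 = 1·11 + 3, so a_1 = 1
11 = 3·3 + 2, so a_2 = 3
3 = 1·2 + 1, so a_3 = 1
2 = 2·1 + 0, so a_4 = 2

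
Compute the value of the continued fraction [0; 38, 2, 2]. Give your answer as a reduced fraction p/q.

Starting at the tail and folding back:
Start with 2.
2 + 1/(2/1) = 2 + 1/2 = 5/2
38 + 1/(5/2) = 38 + 2/5 = 192/5
0 + 1/(192/5) = 0 + 5/192 = 5/192

5/192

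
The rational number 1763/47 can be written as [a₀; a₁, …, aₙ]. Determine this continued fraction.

Repeatedly divide and take the remainder:
1763 = 37·47 + 24, so a_0 = 37
47 = 1·24 + 23, so a_1 = 1
24 = 1·23 + 1, so a_2 = 1
23 = 23·1 + 0, so a_3 = 23

[37; 1, 1, 23]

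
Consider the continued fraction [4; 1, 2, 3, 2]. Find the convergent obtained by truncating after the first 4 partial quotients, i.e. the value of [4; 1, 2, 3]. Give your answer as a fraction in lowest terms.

Start with 3.
2 + 1/(3/1) = 2 + 1/3 = 7/3
1 + 1/(7/3) = 1 + 3/7 = 10/7
4 + 1/(10/7) = 4 + 7/10 = 47/10

47/10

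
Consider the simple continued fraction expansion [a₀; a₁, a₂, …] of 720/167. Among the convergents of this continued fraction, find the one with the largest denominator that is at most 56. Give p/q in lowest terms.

a_0 = 4: 4/1  (≤ bound)
a_1 = 3: 13/3  (≤ bound)
a_2 = 4: 56/13  (≤ bound)
a_3 = 1: 69/16  (≤ bound)
a_4 = 2: 194/45  (≤ bound)
a_5 = 1: 263/61  (> 56, stop)

194/45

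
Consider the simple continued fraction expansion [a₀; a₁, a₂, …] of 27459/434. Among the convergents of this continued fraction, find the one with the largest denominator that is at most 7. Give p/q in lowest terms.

253/4

List convergents until the denominator exceeds the bound:
a_0 = 63: 63/1  (≤ bound)
a_1 = 3: 190/3  (≤ bound)
a_2 = 1: 253/4  (≤ bound)
a_3 = 2: 696/11  (> 7, stop)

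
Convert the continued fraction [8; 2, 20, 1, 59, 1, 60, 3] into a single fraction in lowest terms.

a_0 = 8: 8/1
a_1 = 2: 17/2
a_2 = 20: 348/41
a_3 = 1: 365/43
a_4 = 59: 21883/2578
a_5 = 1: 22248/2621
a_6 = 60: 1356763/159838
a_7 = 3: 4092537/482135

4092537/482135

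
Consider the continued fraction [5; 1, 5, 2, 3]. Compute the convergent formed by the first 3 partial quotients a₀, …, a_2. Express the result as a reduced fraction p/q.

35/6

a_0 = 5: 5/1
a_1 = 1: 6/1
a_2 = 5: 35/6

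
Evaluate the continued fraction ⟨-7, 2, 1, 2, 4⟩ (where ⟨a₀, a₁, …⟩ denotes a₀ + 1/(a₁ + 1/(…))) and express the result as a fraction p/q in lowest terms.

-232/35

Work from the innermost term outward:
Start with 4.
2 + 1/(4/1) = 2 + 1/4 = 9/4
1 + 1/(9/4) = 1 + 4/9 = 13/9
2 + 1/(13/9) = 2 + 9/13 = 35/13
-7 + 1/(35/13) = -7 + 13/35 = -232/35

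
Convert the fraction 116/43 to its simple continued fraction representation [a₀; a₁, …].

[2; 1, 2, 3, 4]

Apply division with remainder until the remainder is 0:
⌊116/43⌋ = 2, remainder 30
⌊43/30⌋ = 1, remainder 13
⌊30/13⌋ = 2, remainder 4
⌊13/4⌋ = 3, remainder 1
⌊4/1⌋ = 4, remainder 0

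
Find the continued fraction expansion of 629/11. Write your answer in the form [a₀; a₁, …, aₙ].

[57; 5, 2]

Run the Euclidean algorithm, recording each quotient:
⌊629/11⌋ = 57, remainder 2
⌊11/2⌋ = 5, remainder 1
⌊2/1⌋ = 2, remainder 0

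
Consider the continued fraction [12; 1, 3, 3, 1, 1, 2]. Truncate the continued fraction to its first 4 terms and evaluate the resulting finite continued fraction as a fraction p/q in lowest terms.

166/13

Use the convergent recurrence hₖ = aₖ·hₖ₋₁ + hₖ₋₂ (and likewise for the denominators kₖ):
a_0 = 12: 12/1
a_1 = 1: 13/1
a_2 = 3: 51/4
a_3 = 3: 166/13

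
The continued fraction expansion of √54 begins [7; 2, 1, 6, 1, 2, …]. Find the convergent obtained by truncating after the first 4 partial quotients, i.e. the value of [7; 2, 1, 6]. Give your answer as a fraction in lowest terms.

147/20

Compute successive convergents:
a_0 = 7: 7/1
a_1 = 2: 15/2
a_2 = 1: 22/3
a_3 = 6: 147/20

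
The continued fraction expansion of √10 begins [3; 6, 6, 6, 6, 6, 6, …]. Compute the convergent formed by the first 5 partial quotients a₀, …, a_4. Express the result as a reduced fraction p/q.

Use the convergent recurrence hₖ = aₖ·hₖ₋₁ + hₖ₋₂ (and likewise for the denominators kₖ):
a_0 = 3: 3/1
a_1 = 6: 19/6
a_2 = 6: 117/37
a_3 = 6: 721/228
a_4 = 6: 4443/1405

4443/1405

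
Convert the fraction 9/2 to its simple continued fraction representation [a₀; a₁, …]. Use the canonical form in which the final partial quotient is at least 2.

[4; 2]

⌊9/2⌋ = 4, remainder 1
⌊2/1⌋ = 2, remainder 0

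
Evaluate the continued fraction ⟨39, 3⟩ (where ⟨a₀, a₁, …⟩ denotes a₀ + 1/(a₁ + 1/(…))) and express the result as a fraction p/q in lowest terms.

Use the convergent recurrence hₖ = aₖ·hₖ₋₁ + hₖ₋₂ (and likewise for the denominators kₖ):
a_0 = 39: 39/1
a_1 = 3: 118/3

118/3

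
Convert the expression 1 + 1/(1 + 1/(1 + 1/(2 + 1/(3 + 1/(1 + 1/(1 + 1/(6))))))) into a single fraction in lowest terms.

407/256

a_0 = 1: 1/1
a_1 = 1: 2/1
a_2 = 1: 3/2
a_3 = 2: 8/5
a_4 = 3: 27/17
a_5 = 1: 35/22
a_6 = 1: 62/39
a_7 = 6: 407/256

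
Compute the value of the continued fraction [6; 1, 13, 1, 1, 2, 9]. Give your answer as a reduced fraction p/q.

a_0 = 6: 6/1
a_1 = 1: 7/1
a_2 = 13: 97/14
a_3 = 1: 104/15
a_4 = 1: 201/29
a_5 = 2: 506/73
a_6 = 9: 4755/686

4755/686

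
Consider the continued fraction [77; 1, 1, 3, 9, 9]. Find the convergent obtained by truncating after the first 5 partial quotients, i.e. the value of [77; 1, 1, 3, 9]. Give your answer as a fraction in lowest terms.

5042/65

a_0 = 77: 77/1
a_1 = 1: 78/1
a_2 = 1: 155/2
a_3 = 3: 543/7
a_4 = 9: 5042/65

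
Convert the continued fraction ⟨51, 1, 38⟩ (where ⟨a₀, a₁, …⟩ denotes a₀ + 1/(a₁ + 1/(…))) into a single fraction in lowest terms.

a_0 = 51: 51/1
a_1 = 1: 52/1
a_2 = 38: 2027/39

2027/39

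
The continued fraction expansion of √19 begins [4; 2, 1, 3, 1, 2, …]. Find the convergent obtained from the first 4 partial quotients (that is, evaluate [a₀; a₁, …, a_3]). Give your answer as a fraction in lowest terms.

48/11

a_0 = 4: 4/1
a_1 = 2: 9/2
a_2 = 1: 13/3
a_3 = 3: 48/11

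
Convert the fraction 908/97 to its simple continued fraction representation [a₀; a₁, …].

[9; 2, 1, 3, 2, 1, 2]

⌊908/97⌋ = 9, remainder 35
⌊97/35⌋ = 2, remainder 27
⌊35/27⌋ = 1, remainder 8
⌊27/8⌋ = 3, remainder 3
⌊8/3⌋ = 2, remainder 2
⌊3/2⌋ = 1, remainder 1
⌊2/1⌋ = 2, remainder 0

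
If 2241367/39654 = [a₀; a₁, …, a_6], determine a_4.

2241367 = 56·39654 + 20743, so a_0 = 56
39654 = 1·20743 + 18911, so a_1 = 1
20743 = 1·18911 + 1832, so a_2 = 1
18911 = 10·1832 + 591, so a_3 = 10
1832 = 3·591 + 59, so a_4 = 3

3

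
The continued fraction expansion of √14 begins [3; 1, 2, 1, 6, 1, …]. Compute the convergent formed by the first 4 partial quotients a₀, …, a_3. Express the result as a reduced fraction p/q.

15/4

Compute successive convergents:
a_0 = 3: 3/1
a_1 = 1: 4/1
a_2 = 2: 11/3
a_3 = 1: 15/4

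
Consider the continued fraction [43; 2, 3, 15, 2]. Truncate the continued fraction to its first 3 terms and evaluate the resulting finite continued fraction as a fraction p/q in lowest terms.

Start with 3.
2 + 1/(3/1) = 2 + 1/3 = 7/3
43 + 1/(7/3) = 43 + 3/7 = 304/7

304/7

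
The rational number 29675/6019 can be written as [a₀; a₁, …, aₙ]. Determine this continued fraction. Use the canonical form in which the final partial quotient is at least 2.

[4; 1, 13, 3, 46, 3]

⌊29675/6019⌋ = 4, remainder 5599
⌊6019/5599⌋ = 1, remainder 420
⌊5599/420⌋ = 13, remainder 139
⌊420/139⌋ = 3, remainder 3
⌊139/3⌋ = 46, remainder 1
⌊3/1⌋ = 3, remainder 0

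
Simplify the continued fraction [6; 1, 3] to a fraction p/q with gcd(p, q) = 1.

27/4

Start with 3.
1 + 1/(3/1) = 1 + 1/3 = 4/3
6 + 1/(4/3) = 6 + 3/4 = 27/4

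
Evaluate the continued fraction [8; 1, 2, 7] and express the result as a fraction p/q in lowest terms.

191/22

Compute successive convergents:
a_0 = 8: 8/1
a_1 = 1: 9/1
a_2 = 2: 26/3
a_3 = 7: 191/22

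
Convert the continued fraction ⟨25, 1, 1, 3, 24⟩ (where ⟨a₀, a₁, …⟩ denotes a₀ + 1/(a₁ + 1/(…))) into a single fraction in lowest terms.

Start with 24.
3 + 1/(24/1) = 3 + 1/24 = 73/24
1 + 1/(73/24) = 1 + 24/73 = 97/73
1 + 1/(97/73) = 1 + 73/97 = 170/97
25 + 1/(170/97) = 25 + 97/170 = 4347/170

4347/170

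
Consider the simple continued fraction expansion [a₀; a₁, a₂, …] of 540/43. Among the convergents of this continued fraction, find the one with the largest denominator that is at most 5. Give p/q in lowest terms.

25/2

a_0 = 12: 12/1  (≤ bound)
a_1 = 1: 13/1  (≤ bound)
a_2 = 1: 25/2  (≤ bound)
a_3 = 3: 88/7  (> 5, stop)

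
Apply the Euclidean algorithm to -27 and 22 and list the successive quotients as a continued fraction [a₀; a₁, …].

⌊-27/22⌋ = -2, remainder 17
⌊22/17⌋ = 1, remainder 5
⌊17/5⌋ = 3, remainder 2
⌊5/2⌋ = 2, remainder 1
⌊2/1⌋ = 2, remainder 0

[-2; 1, 3, 2, 2]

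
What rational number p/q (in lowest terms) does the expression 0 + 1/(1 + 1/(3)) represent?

a_0 = 0: 0/1
a_1 = 1: 1/1
a_2 = 3: 3/4

3/4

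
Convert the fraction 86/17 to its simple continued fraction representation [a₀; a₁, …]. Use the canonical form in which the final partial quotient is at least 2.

[5; 17]

86 ÷ 17 → quotient 5, remainder 1
17 ÷ 1 → quotient 17, remainder 0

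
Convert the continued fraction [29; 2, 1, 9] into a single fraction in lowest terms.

Collapse the nested fraction from the inside out:
Start with 9.
1 + 1/(9/1) = 1 + 1/9 = 10/9
2 + 1/(10/9) = 2 + 9/10 = 29/10
29 + 1/(29/10) = 29 + 10/29 = 851/29

851/29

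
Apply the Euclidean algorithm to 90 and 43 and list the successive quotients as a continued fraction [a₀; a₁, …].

Run the Euclidean algorithm, recording each quotient:
⌊90/43⌋ = 2, remainder 4
⌊43/4⌋ = 10, remainder 3
⌊4/3⌋ = 1, remainder 1
⌊3/1⌋ = 3, remainder 0

[2; 10, 1, 3]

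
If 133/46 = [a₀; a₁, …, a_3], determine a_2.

8

Run the Euclidean algorithm, recording each quotient:
⌊133/46⌋ = 2, remainder 41
⌊46/41⌋ = 1, remainder 5
⌊41/5⌋ = 8, remainder 1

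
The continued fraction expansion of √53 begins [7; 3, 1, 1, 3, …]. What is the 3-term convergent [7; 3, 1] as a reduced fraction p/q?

29/4

a_0 = 7: 7/1
a_1 = 3: 22/3
a_2 = 1: 29/4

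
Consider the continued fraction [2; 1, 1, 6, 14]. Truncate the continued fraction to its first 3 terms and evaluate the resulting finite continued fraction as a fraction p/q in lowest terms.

5/2

Start with 1.
1 + 1/(1/1) = 1 + 1/1 = 2/1
2 + 1/(2/1) = 2 + 1/2 = 5/2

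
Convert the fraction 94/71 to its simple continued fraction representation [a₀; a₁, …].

⌊94/71⌋ = 1, remainder 23
⌊71/23⌋ = 3, remainder 2
⌊23/2⌋ = 11, remainder 1
⌊2/1⌋ = 2, remainder 0

[1; 3, 11, 2]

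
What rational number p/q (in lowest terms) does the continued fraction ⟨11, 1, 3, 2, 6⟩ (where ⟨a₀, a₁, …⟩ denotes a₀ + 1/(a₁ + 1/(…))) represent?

Compute successive convergents:
a_0 = 11: 11/1
a_1 = 1: 12/1
a_2 = 3: 47/4
a_3 = 2: 106/9
a_4 = 6: 683/58

683/58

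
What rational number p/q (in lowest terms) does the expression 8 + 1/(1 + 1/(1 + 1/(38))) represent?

655/77

a_0 = 8: 8/1
a_1 = 1: 9/1
a_2 = 1: 17/2
a_3 = 38: 655/77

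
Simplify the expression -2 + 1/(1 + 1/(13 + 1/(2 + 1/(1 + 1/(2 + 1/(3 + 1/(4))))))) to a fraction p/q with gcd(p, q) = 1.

-1783/1667

Start with 4.
3 + 1/(4/1) = 3 + 1/4 = 13/4
2 + 1/(13/4) = 2 + 4/13 = 30/13
1 + 1/(30/13) = 1 + 13/30 = 43/30
2 + 1/(43/30) = 2 + 30/43 = 116/43
13 + 1/(116/43) = 13 + 43/116 = 1551/116
1 + 1/(1551/116) = 1 + 116/1551 = 1667/1551
-2 + 1/(1667/1551) = -2 + 1551/1667 = -1783/1667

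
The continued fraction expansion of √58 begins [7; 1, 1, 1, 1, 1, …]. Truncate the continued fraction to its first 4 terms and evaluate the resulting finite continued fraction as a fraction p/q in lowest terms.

23/3

Start with 1.
1 + 1/(1/1) = 1 + 1/1 = 2/1
1 + 1/(2/1) = 1 + 1/2 = 3/2
7 + 1/(3/2) = 7 + 2/3 = 23/3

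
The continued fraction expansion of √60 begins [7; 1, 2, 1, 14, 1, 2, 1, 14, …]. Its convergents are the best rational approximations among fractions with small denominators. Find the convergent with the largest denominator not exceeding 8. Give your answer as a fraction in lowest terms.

31/4

a_0 = 7: 7/1  (≤ bound)
a_1 = 1: 8/1  (≤ bound)
a_2 = 2: 23/3  (≤ bound)
a_3 = 1: 31/4  (≤ bound)
a_4 = 14: 457/59  (> 8, stop)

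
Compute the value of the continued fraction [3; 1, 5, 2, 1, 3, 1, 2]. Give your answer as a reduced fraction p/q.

953/248

a_0 = 3: 3/1
a_1 = 1: 4/1
a_2 = 5: 23/6
a_3 = 2: 50/13
a_4 = 1: 73/19
a_5 = 3: 269/70
a_6 = 1: 342/89
a_7 = 2: 953/248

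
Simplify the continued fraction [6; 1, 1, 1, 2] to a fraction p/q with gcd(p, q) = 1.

Collapse the nested fraction from the inside out:
Start with 2.
1 + 1/(2/1) = 1 + 1/2 = 3/2
1 + 1/(3/2) = 1 + 2/3 = 5/3
1 + 1/(5/3) = 1 + 3/5 = 8/5
6 + 1/(8/5) = 6 + 5/8 = 53/8

53/8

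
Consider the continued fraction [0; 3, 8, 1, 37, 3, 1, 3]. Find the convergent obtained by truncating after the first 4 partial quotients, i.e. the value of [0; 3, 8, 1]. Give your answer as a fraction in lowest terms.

9/28

a_0 = 0: 0/1
a_1 = 3: 1/3
a_2 = 8: 8/25
a_3 = 1: 9/28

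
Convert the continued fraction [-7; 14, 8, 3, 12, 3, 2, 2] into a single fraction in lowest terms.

Start with 2.
2 + 1/(2/1) = 2 + 1/2 = 5/2
3 + 1/(5/2) = 3 + 2/5 = 17/5
12 + 1/(17/5) = 12 + 5/17 = 209/17
3 + 1/(209/17) = 3 + 17/209 = 644/209
8 + 1/(644/209) = 8 + 209/644 = 5361/644
14 + 1/(5361/644) = 14 + 644/5361 = 75698/5361
-7 + 1/(75698/5361) = -7 + 5361/75698 = -524525/75698

-524525/75698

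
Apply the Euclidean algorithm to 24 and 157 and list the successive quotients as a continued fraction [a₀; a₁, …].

[0; 6, 1, 1, 5, 2]

24 ÷ 157 → quotient 0, remainder 24
157 ÷ 24 → quotient 6, remainder 13
24 ÷ 13 → quotient 1, remainder 11
13 ÷ 11 → quotient 1, remainder 2
11 ÷ 2 → quotient 5, remainder 1
2 ÷ 1 → quotient 2, remainder 0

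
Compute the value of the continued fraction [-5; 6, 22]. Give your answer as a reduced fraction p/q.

Compute successive convergents:
a_0 = -5: -5/1
a_1 = 6: -29/6
a_2 = 22: -643/133

-643/133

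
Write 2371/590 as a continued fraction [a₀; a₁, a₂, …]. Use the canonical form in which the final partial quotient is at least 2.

[4; 53, 1, 1, 1, 3]

Run the Euclidean algorithm, recording each quotient:
⌊2371/590⌋ = 4, remainder 11
⌊590/11⌋ = 53, remainder 7
⌊11/7⌋ = 1, remainder 4
⌊7/4⌋ = 1, remainder 3
⌊4/3⌋ = 1, remainder 1
⌊3/1⌋ = 3, remainder 0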